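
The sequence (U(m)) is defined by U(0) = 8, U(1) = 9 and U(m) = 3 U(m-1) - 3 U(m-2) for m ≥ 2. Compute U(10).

1701

U(2) = 3(9) - 3(8) = 3
U(3) = 3(3) - 3(9) = -18
U(4) = 3(-18) - 3(3) = -63
U(5) = 3(-63) - 3(-18) = -135
U(6) = 3(-135) - 3(-63) = -216
U(7) = 3(-216) - 3(-135) = -243
U(8) = 3(-243) - 3(-216) = -81
U(9) = 3(-81) - 3(-243) = 486
U(10) = 3(486) - 3(-81) = 1701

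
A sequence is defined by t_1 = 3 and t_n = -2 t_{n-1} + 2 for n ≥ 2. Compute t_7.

t_2 = -2*3 + 2 = -4
t_3 = -2*(-4) + 2 = 10
t_4 = -2*10 + 2 = -18
t_5 = -2*(-18) + 2 = 38
t_6 = -2*38 + 2 = -74
t_7 = -2*(-74) + 2 = 150

150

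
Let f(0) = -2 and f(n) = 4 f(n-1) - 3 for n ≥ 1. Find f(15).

-3221225471

The fixed point is -3/(1 - 4) = 1, so f(n) - 1 = 4(f(n-1) - 1).
Hence f(n) = -3·4^n + 1.
f(15) = -3·4^{15} + 1 = -3·1073741824 + 1 = -3221225471.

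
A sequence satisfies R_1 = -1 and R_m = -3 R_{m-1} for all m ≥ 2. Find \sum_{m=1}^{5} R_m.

-61

R_2 = -3*(-1) = 3
R_3 = -3*3 = -9
R_4 = -3*(-9) = 27
R_5 = -3*27 = -81
Sum = (-1) + 3 + (-9) + 27 + (-81) = -61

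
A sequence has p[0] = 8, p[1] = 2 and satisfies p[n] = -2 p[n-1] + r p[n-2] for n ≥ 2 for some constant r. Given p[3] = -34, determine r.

3

p[2] = -4 + 8r
p[3] = 8 - 14r
So 8 - 14r = -34, giving r = 3.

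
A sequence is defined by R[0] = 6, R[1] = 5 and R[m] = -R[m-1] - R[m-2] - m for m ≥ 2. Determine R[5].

-14

R[2] = -5 - 6 - 2 = -13
R[3] = -(-13) - 5 - 3 = 5
R[4] = -5 - (-13) - 4 = 4
R[5] = -4 - 5 - 5 = -14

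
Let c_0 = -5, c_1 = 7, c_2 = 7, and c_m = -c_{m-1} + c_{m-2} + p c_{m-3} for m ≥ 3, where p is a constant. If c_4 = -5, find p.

-1

c_3 = -5p
c_4 = 7 + 12p
So 7 + 12p = -5, giving p = -1.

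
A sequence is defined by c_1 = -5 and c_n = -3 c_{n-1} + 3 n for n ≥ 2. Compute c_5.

-507

c_2 = -3·(-5) + 6 = 21
c_3 = -3·21 + 9 = -54
c_4 = -3·(-54) + 12 = 174
c_5 = -3·174 + 15 = -507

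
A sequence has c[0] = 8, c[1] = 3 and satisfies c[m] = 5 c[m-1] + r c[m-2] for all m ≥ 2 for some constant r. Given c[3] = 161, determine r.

2

c[2] = 15 + 8r
c[3] = 75 + 43r
So 75 + 43r = 161, giving r = 2.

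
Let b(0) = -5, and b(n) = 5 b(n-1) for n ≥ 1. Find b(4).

-3125

b(1) = 5(-5) = -25
b(2) = 5(-25) = -125
b(3) = 5(-125) = -625
b(4) = 5(-625) = -3125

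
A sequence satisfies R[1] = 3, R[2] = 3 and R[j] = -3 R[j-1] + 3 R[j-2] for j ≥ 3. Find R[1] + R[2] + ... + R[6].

R[3] = -3·3 + 3·3 = 0
R[4] = -3·0 + 3·3 = 9
R[5] = -3·9 + 3·0 = -27
R[6] = -3·(-27) + 3·9 = 108
Sum = 3 + 3 + 0 + 9 + (-27) + 108 = 96

96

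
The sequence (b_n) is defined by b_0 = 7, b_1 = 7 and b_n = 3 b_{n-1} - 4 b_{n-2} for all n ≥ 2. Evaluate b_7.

b_2 = 3·7 - 4·7 = -7
b_3 = 3·(-7) - 4·7 = -49
b_4 = 3·(-49) - 4·(-7) = -119
b_5 = 3·(-119) - 4·(-49) = -161
b_6 = 3·(-161) - 4·(-119) = -7
b_7 = 3·(-7) - 4·(-161) = 623

623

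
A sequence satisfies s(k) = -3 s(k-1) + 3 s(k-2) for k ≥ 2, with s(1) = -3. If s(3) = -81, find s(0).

5

Let s(0) = x.
s(2) = 9 + 3x
s(3) = -36 - 9x
So -36 - 9x = -81, giving x = 5.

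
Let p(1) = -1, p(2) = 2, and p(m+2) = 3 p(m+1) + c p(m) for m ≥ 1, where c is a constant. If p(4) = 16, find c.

2

p(3) = 6 - c
p(4) = 18 - c
So 18 - c = 16, giving c = 2.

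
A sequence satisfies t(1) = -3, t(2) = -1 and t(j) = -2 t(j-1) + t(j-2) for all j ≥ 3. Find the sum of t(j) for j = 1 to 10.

164

t(3) = -2*(-1) + (-3) = -1
t(4) = -2*(-1) + (-1) = 1
t(5) = -2*1 + (-1) = -3
t(6) = -2*(-3) + 1 = 7
t(7) = -2*7 + (-3) = -17
t(8) = -2*(-17) + 7 = 41
t(9) = -2*41 + (-17) = -99
t(10) = -2*(-99) + 41 = 239
Sum = (-3) + (-1) + (-1) + 1 + (-3) + 7 + (-17) + 41 + (-99) + 239 = 164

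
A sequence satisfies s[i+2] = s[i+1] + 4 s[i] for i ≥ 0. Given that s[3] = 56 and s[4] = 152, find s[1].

Rearranging, s[i-2] = (s[i] - s[i-1]) / 4.
s[2] = (152 - 56) / 4 = 96/4 = 24
s[1] = (56 - 24) / 4 = 32/4 = 8

8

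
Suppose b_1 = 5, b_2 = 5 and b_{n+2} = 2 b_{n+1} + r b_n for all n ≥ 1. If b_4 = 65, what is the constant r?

b_3 = 10 + 5r
b_4 = 20 + 15r
So 20 + 15r = 65, giving r = 3.

3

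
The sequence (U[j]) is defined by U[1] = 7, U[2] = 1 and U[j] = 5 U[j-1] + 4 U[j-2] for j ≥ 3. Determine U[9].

1030897

U[3] = 5·1 + 4·7 = 33
U[4] = 5·33 + 4·1 = 169
U[5] = 5·169 + 4·33 = 977
U[6] = 5·977 + 4·169 = 5561
U[7] = 5·5561 + 4·977 = 31713
U[8] = 5·31713 + 4·5561 = 180809
U[9] = 5·180809 + 4·31713 = 1030897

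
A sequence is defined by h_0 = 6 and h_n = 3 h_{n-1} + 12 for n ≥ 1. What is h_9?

236190

h_1 = 3(6) + 12 = 30
h_2 = 3(30) + 12 = 102
h_3 = 3(102) + 12 = 318
h_4 = 3(318) + 12 = 966
h_5 = 3(966) + 12 = 2910
h_6 = 3(2910) + 12 = 8742
h_7 = 3(8742) + 12 = 26238
h_8 = 3(26238) + 12 = 78726
h_9 = 3(78726) + 12 = 236190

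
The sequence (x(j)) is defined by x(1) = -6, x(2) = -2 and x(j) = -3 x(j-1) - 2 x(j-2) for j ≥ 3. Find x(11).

x(3) = -3·(-2) - 2·(-6) = 18
x(4) = -3·18 - 2·(-2) = -50
x(5) = -3·(-50) - 2·18 = 114
x(6) = -3·114 - 2·(-50) = -242
x(7) = -3·(-242) - 2·114 = 498
x(8) = -3·498 - 2·(-242) = -1010
x(9) = -3·(-1010) - 2·498 = 2034
x(10) = -3·2034 - 2·(-1010) = -4082
x(11) = -3·(-4082) - 2·2034 = 8178

8178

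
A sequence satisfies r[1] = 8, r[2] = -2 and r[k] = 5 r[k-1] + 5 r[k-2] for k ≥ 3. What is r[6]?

r[3] = 5*(-2) + 5*8 = 30
r[4] = 5*30 + 5*(-2) = 140
r[5] = 5*140 + 5*30 = 850
r[6] = 5*850 + 5*140 = 4950

4950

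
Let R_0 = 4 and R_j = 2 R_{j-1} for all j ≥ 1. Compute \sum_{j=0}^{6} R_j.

R_1 = 2·4 = 8
R_2 = 2·8 = 16
R_3 = 2·16 = 32
R_4 = 2·32 = 64
R_5 = 2·64 = 128
R_6 = 2·128 = 256
Sum = 4 + 8 + 16 + 32 + 64 + 128 + 256 = 508

508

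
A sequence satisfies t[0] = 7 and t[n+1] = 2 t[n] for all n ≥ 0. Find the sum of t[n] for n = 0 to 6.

t[1] = 2*7 = 14
t[2] = 2*14 = 28
t[3] = 2*28 = 56
t[4] = 2*56 = 112
t[5] = 2*112 = 224
t[6] = 2*224 = 448
Sum = 7 + 14 + 28 + 56 + 112 + 224 + 448 = 889

889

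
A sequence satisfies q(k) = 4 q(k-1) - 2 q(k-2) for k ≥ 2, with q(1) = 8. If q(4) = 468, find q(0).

-3

Let q(0) = z.
q(2) = 32 - 2z
q(3) = 112 - 8z
q(4) = 384 - 28z
So 384 - 28z = 468, giving z = -3.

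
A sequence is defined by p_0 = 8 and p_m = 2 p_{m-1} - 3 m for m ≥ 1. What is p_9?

p_1 = 2·8 - 3 = 13
p_2 = 2·13 - 6 = 20
p_3 = 2·20 - 9 = 31
p_4 = 2·31 - 12 = 50
p_5 = 2·50 - 15 = 85
p_6 = 2·85 - 18 = 152
p_7 = 2·152 - 21 = 283
p_8 = 2·283 - 24 = 542
p_9 = 2·542 - 27 = 1057

1057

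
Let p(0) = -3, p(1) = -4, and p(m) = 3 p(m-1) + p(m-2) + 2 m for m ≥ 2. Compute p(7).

-3328

p(2) = 3*(-4) + (-3) + 4 = -11
p(3) = 3*(-11) + (-4) + 6 = -31
p(4) = 3*(-31) + (-11) + 8 = -96
p(5) = 3*(-96) + (-31) + 10 = -309
p(6) = 3*(-309) + (-96) + 12 = -1011
p(7) = 3*(-1011) + (-309) + 14 = -3328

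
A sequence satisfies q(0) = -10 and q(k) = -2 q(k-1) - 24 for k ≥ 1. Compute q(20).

The fixed point is -24/(1 + 2) = -8, so q(k) + 8 = -2(q(k-1) + 8).
Hence q(k) = -2·(-2)^k - 8.
q(20) = -2·(-2)^{20} - 8 = -2·1048576 - 8 = -2097160.

-2097160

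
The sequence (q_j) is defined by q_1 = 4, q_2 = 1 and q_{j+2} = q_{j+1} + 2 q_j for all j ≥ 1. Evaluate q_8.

211

q_3 = 1 + 2·4 = 9
q_4 = 9 + 2·1 = 11
q_5 = 11 + 2·9 = 29
q_6 = 29 + 2·11 = 51
q_7 = 51 + 2·29 = 109
q_8 = 109 + 2·51 = 211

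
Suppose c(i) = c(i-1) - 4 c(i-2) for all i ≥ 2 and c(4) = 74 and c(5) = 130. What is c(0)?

Rearranging, c(i-2) = (c(i) - c(i-1)) / -4.
c(3) = (130 - 74) / -4 = 56/-4 = -14
c(2) = (74 - (-14)) / -4 = 88/-4 = -22
c(1) = (-14 - (-22)) / -4 = 8/-4 = -2
c(0) = (-22 - (-2)) / -4 = -20/-4 = 5

5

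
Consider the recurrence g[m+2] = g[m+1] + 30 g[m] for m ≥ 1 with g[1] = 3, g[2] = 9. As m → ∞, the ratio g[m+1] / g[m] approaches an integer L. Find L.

The characteristic equation is r^2 - r - 30 = 0, which factors as (r - 6)(r + 5) = 0.
So the roots are 6 and -5. Since |6| > |-5| and the coefficient of 6^m is non-zero, the ratio tends to 6.

6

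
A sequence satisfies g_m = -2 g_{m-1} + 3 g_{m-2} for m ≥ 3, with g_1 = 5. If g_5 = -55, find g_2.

Let g_2 = v.
g_3 = 15 - 2v
g_4 = -30 + 7v
g_5 = 105 - 20v
So 105 - 20v = -55, giving v = 8.

8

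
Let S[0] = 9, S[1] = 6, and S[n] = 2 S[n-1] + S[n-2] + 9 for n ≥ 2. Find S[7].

S[2] = 2(6) + 9 + 9 = 30
S[3] = 2(30) + 6 + 9 = 75
S[4] = 2(75) + 30 + 9 = 189
S[5] = 2(189) + 75 + 9 = 462
S[6] = 2(462) + 189 + 9 = 1122
S[7] = 2(1122) + 462 + 9 = 2715

2715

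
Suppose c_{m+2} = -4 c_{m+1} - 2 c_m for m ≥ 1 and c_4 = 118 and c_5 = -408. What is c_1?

Rearranging, c_{m-2} = (c_m + 4 c_{m-1}) / -2.
c_3 = (-408 + 4(118)) / -2 = 64/-2 = -32
c_2 = (118 + 4(-32)) / -2 = -10/-2 = 5
c_1 = (-32 + 4(5)) / -2 = -12/-2 = 6

6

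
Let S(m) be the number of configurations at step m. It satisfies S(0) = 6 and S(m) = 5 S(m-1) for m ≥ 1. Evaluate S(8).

S(1) = 5*6 = 30
S(2) = 5*30 = 150
S(3) = 5*150 = 750
S(4) = 5*750 = 3750
S(5) = 5*3750 = 18750
S(6) = 5*18750 = 93750
S(7) = 5*93750 = 468750
S(8) = 5*468750 = 2343750

2343750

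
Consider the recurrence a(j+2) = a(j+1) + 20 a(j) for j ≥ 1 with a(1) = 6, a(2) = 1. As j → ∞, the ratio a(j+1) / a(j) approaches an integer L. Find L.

5

The characteristic equation is r^2 - r - 20 = 0, which factors as (r - 5)(r + 4) = 0.
So the roots are 5 and -4. Since |5| > |-4| and the coefficient of 5^j is non-zero, the ratio tends to 5.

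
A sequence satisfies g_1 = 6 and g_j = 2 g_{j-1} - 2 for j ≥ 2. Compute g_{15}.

65538

The fixed point is -2/(1 - 2) = 2, so g_j - 2 = 2(g_{j-1} - 2).
Hence g_j = 4·2^{j-1} + 2.
g_{15} = 4·2^{14} + 2 = 4·16384 + 2 = 65538.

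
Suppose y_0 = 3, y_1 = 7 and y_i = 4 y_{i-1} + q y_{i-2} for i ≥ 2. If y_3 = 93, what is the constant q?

y_2 = 28 + 3q
y_3 = 112 + 19q
So 112 + 19q = 93, giving q = -1.

-1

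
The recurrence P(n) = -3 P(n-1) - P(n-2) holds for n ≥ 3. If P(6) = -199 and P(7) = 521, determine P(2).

-4

Rearranging, P(n-2) = -(P(n) + 3 P(n-1)).
P(5) = -(521 + 3(-199)) = 76
P(4) = -(-199 + 3(76)) = -29
P(3) = -(76 + 3(-29)) = 11
P(2) = -(-29 + 3(11)) = -4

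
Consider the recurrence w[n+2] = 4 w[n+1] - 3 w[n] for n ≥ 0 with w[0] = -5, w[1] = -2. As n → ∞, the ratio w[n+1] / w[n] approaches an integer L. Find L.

The characteristic equation is r^2 - 4r + 3 = 0, which factors as (r - 3)(r - 1) = 0.
So the roots are 3 and 1. Since |3| > |1| and the coefficient of 3^n is non-zero, the ratio tends to 3.

3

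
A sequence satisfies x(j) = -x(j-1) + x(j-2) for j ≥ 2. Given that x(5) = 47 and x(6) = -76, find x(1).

7

Rearranging, x(j-2) = x(j) + x(j-1).
x(4) = -76 + 47 = -29
x(3) = 47 + (-29) = 18
x(2) = -29 + 18 = -11
x(1) = 18 + (-11) = 7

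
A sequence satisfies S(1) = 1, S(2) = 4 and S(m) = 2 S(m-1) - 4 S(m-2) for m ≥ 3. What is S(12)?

-2048

S(3) = 2*4 - 4*1 = 4
S(4) = 2*4 - 4*4 = -8
S(5) = 2*(-8) - 4*4 = -32
S(6) = 2*(-32) - 4*(-8) = -32
S(7) = 2*(-32) - 4*(-32) = 64
S(8) = 2*64 - 4*(-32) = 256
S(9) = 2*256 - 4*64 = 256
S(10) = 2*256 - 4*256 = -512
S(11) = 2*(-512) - 4*256 = -2048
S(12) = 2*(-2048) - 4*(-512) = -2048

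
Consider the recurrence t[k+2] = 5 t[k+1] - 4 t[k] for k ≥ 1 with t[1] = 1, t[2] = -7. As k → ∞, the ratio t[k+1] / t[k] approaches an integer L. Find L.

The characteristic equation is r^2 - 5r + 4 = 0, which factors as (r - 4)(r - 1) = 0.
So the roots are 4 and 1. Since |4| > |1| and the coefficient of 4^k is non-zero, the ratio tends to 4.

4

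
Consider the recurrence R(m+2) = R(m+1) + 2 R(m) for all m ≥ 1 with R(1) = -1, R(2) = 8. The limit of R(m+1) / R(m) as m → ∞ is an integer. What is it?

The characteristic equation is r^2 - r - 2 = 0, which factors as (r - 2)(r + 1) = 0.
So the roots are 2 and -1. Since |2| > |-1| and the coefficient of 2^m is non-zero, the ratio tends to 2.

2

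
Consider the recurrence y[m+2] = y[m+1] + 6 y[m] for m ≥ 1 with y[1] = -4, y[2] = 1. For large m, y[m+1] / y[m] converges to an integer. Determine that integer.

The characteristic equation is r^2 - r - 6 = 0, which factors as (r - 3)(r + 2) = 0.
So the roots are 3 and -2. Since |3| > |-2| and the coefficient of 3^m is non-zero, the ratio tends to 3.

3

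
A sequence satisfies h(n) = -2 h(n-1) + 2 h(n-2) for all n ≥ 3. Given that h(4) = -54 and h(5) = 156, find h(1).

Rearranging, h(n-2) = (h(n) + 2 h(n-1)) / 2.
h(3) = (156 + 2·(-54)) / 2 = 48/2 = 24
h(2) = (-54 + 2·24) / 2 = -6/2 = -3
h(1) = (24 + 2·(-3)) / 2 = 18/2 = 9

9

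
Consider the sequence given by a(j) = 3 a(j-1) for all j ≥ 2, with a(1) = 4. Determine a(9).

a(2) = 3(4) = 12
a(3) = 3(12) = 36
a(4) = 3(36) = 108
a(5) = 3(108) = 324
a(6) = 3(324) = 972
a(7) = 3(972) = 2916
a(8) = 3(2916) = 8748
a(9) = 3(8748) = 26244

26244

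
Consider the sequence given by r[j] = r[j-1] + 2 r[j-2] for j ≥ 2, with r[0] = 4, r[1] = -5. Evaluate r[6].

-17

r[2] = (-5) + 2*4 = 3
r[3] = 3 + 2*(-5) = -7
r[4] = (-7) + 2*3 = -1
r[5] = (-1) + 2*(-7) = -15
r[6] = (-15) + 2*(-1) = -17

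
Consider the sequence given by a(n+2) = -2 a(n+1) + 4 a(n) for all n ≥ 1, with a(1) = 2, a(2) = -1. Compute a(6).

a(3) = -2*(-1) + 4*2 = 10
a(4) = -2*10 + 4*(-1) = -24
a(5) = -2*(-24) + 4*10 = 88
a(6) = -2*88 + 4*(-24) = -272

-272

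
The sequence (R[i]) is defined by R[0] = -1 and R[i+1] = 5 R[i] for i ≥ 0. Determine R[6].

-15625

R[1] = 5(-1) = -5
R[2] = 5(-5) = -25
R[3] = 5(-25) = -125
R[4] = 5(-125) = -625
R[5] = 5(-625) = -3125
R[6] = 5(-3125) = -15625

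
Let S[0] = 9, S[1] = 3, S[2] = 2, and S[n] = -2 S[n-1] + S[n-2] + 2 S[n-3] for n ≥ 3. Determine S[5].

S[3] = -2*2 + 3 + 2*9 = 17
S[4] = -2*17 + 2 + 2*3 = -26
S[5] = -2*(-26) + 17 + 2*2 = 73

73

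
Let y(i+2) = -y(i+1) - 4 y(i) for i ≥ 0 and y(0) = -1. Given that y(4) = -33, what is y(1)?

-3

Let y(1) = w.
y(2) = 4 - w
y(3) = -4 - 3w
y(4) = -12 + 7w
So -12 + 7w = -33, giving w = -3.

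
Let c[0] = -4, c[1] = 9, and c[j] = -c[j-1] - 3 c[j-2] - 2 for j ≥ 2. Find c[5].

c[2] = -9 - 3*(-4) - 2 = 1
c[3] = -1 - 3*9 - 2 = -30
c[4] = -(-30) - 3*1 - 2 = 25
c[5] = -25 - 3*(-30) - 2 = 63

63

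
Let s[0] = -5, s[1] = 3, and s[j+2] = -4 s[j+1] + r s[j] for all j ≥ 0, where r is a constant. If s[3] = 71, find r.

1

s[2] = -12 - 5r
s[3] = 48 + 23r
So 48 + 23r = 71, giving r = 1.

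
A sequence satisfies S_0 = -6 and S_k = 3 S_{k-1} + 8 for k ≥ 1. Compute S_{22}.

-62762119222

The fixed point is 8/(1 - 3) = -4, so S_k + 4 = 3(S_{k-1} + 4).
Hence S_k = -2·3^k - 4.
S_{22} = -2·3^{22} - 4 = -2·31381059609 - 4 = -62762119222.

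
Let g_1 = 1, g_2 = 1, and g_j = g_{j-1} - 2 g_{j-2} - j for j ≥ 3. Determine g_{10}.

-39

g_3 = 1 - 2·1 - 3 = -4
g_4 = (-4) - 2·1 - 4 = -10
g_5 = (-10) - 2·(-4) - 5 = -7
g_6 = (-7) - 2·(-10) - 6 = 7
g_7 = 7 - 2·(-7) - 7 = 14
g_8 = 14 - 2·7 - 8 = -8
g_9 = (-8) - 2·14 - 9 = -45
g_{10} = (-45) - 2·(-8) - 10 = -39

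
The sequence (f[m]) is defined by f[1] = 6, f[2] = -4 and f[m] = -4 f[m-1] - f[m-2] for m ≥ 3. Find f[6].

-500

f[3] = -4·(-4) - 6 = 10
f[4] = -4·10 - (-4) = -36
f[5] = -4·(-36) - 10 = 134
f[6] = -4·134 - (-36) = -500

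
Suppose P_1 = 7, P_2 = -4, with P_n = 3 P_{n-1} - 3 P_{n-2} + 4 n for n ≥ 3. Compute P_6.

P_3 = 3*(-4) - 3*7 + 12 = -21
P_4 = 3*(-21) - 3*(-4) + 16 = -35
P_5 = 3*(-35) - 3*(-21) + 20 = -22
P_6 = 3*(-22) - 3*(-35) + 24 = 63

63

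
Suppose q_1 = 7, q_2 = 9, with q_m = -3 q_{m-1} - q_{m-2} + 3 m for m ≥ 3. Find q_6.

522

q_3 = -3(9) - 7 + 9 = -25
q_4 = -3(-25) - 9 + 12 = 78
q_5 = -3(78) - (-25) + 15 = -194
q_6 = -3(-194) - 78 + 18 = 522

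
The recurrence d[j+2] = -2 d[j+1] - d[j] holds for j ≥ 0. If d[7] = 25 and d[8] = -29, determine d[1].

1

Rearranging, d[j-2] = -(d[j] + 2 d[j-1]).
d[6] = -(-29 + 2*25) = -21
d[5] = -(25 + 2*(-21)) = 17
d[4] = -(-21 + 2*17) = -13
d[3] = -(17 + 2*(-13)) = 9
d[2] = -(-13 + 2*9) = -5
d[1] = -(9 + 2*(-5)) = 1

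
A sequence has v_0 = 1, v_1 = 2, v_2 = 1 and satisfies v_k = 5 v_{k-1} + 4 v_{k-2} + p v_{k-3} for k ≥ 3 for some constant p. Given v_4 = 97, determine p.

4

v_3 = 13 + p
v_4 = 69 + 7p
So 69 + 7p = 97, giving p = 4.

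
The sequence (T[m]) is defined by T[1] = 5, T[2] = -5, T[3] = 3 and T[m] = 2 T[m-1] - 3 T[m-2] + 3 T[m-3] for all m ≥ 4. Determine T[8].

69

T[4] = 2·3 - 3·(-5) + 3·5 = 36
T[5] = 2·36 - 3·3 + 3·(-5) = 48
T[6] = 2·48 - 3·36 + 3·3 = -3
T[7] = 2·(-3) - 3·48 + 3·36 = -42
T[8] = 2·(-42) - 3·(-3) + 3·48 = 69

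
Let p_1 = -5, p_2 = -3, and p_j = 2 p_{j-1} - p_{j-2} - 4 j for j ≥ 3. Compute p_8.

p_3 = 2(-3) - (-5) - 12 = -13
p_4 = 2(-13) - (-3) - 16 = -39
p_5 = 2(-39) - (-13) - 20 = -85
p_6 = 2(-85) - (-39) - 24 = -155
p_7 = 2(-155) - (-85) - 28 = -253
p_8 = 2(-253) - (-155) - 32 = -383

-383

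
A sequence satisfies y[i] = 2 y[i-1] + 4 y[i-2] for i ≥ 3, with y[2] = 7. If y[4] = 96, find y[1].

5

Let y[1] = x.
y[3] = 14 + 4x
y[4] = 56 + 8x
So 56 + 8x = 96, giving x = 5.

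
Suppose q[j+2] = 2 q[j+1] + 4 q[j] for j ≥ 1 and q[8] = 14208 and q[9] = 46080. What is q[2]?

Rearranging, q[j-2] = (q[j] - 2 q[j-1]) / 4.
q[7] = (46080 - 2(14208)) / 4 = 17664/4 = 4416
q[6] = (14208 - 2(4416)) / 4 = 5376/4 = 1344
q[5] = (4416 - 2(1344)) / 4 = 1728/4 = 432
q[4] = (1344 - 2(432)) / 4 = 480/4 = 120
q[3] = (432 - 2(120)) / 4 = 192/4 = 48
q[2] = (120 - 2(48)) / 4 = 24/4 = 6

6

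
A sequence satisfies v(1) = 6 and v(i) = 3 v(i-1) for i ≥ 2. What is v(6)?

1458

v(2) = 3*6 = 18
v(3) = 3*18 = 54
v(4) = 3*54 = 162
v(5) = 3*162 = 486
v(6) = 3*486 = 1458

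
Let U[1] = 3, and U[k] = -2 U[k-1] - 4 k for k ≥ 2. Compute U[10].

U[2] = -2·3 - 8 = -14
U[3] = -2·(-14) - 12 = 16
U[4] = -2·16 - 16 = -48
U[5] = -2·(-48) - 20 = 76
U[6] = -2·76 - 24 = -176
U[7] = -2·(-176) - 28 = 324
U[8] = -2·324 - 32 = -680
U[9] = -2·(-680) - 36 = 1324
U[10] = -2·1324 - 40 = -2688

-2688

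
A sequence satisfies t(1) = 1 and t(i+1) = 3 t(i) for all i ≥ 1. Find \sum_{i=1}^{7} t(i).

1093

t(2) = 3·1 = 3
t(3) = 3·3 = 9
t(4) = 3·9 = 27
t(5) = 3·27 = 81
t(6) = 3·81 = 243
t(7) = 3·243 = 729
Sum = 1 + 3 + 9 + 27 + 81 + 243 + 729 = 1093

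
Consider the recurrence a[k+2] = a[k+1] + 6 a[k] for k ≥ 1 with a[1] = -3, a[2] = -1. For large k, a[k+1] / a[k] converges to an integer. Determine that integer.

The characteristic equation is r^2 - r - 6 = 0, which factors as (r - 3)(r + 2) = 0.
So the roots are 3 and -2. Since |3| > |-2| and the coefficient of 3^k is non-zero, the ratio tends to 3.

3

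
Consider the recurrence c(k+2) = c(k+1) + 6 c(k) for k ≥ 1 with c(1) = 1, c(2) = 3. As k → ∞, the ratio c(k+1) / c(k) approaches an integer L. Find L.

The characteristic equation is r^2 - r - 6 = 0, which factors as (r - 3)(r + 2) = 0.
So the roots are 3 and -2. Since |3| > |-2| and the coefficient of 3^k is non-zero, the ratio tends to 3.

3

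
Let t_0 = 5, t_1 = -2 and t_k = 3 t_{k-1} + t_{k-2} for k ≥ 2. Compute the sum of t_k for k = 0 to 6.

-247

t_2 = 3(-2) + 5 = -1
t_3 = 3(-1) + (-2) = -5
t_4 = 3(-5) + (-1) = -16
t_5 = 3(-16) + (-5) = -53
t_6 = 3(-53) + (-16) = -175
Sum = 5 + (-2) + (-1) + (-5) + (-16) + (-53) + (-175) = -247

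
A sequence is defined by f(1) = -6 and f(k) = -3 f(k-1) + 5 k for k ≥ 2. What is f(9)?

-53706

f(2) = -3*(-6) + 10 = 28
f(3) = -3*28 + 15 = -69
f(4) = -3*(-69) + 20 = 227
f(5) = -3*227 + 25 = -656
f(6) = -3*(-656) + 30 = 1998
f(7) = -3*1998 + 35 = -5959
f(8) = -3*(-5959) + 40 = 17917
f(9) = -3*17917 + 45 = -53706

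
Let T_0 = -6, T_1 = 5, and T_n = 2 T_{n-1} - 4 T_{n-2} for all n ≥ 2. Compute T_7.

320

T_2 = 2*5 - 4*(-6) = 34
T_3 = 2*34 - 4*5 = 48
T_4 = 2*48 - 4*34 = -40
T_5 = 2*(-40) - 4*48 = -272
T_6 = 2*(-272) - 4*(-40) = -384
T_7 = 2*(-384) - 4*(-272) = 320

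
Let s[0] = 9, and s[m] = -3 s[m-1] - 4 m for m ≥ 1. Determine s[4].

785

s[1] = -3·9 - 4 = -31
s[2] = -3·(-31) - 8 = 85
s[3] = -3·85 - 12 = -267
s[4] = -3·(-267) - 16 = 785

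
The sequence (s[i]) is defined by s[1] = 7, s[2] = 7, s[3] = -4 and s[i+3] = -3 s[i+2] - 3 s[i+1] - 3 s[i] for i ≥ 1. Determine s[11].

s[4] = -3·(-4) - 3·7 - 3·7 = -30
s[5] = -3·(-30) - 3·(-4) - 3·7 = 81
s[6] = -3·81 - 3·(-30) - 3·(-4) = -141
s[7] = -3·(-141) - 3·81 - 3·(-30) = 270
s[8] = -3·270 - 3·(-141) - 3·81 = -630
s[9] = -3·(-630) - 3·270 - 3·(-141) = 1503
s[10] = -3·1503 - 3·(-630) - 3·270 = -3429
s[11] = -3·(-3429) - 3·1503 - 3·(-630) = 7668

7668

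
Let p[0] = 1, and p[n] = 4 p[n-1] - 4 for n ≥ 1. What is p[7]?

-5460

p[1] = 4(1) - 4 = 0
p[2] = 4(0) - 4 = -4
p[3] = 4(-4) - 4 = -20
p[4] = 4(-20) - 4 = -84
p[5] = 4(-84) - 4 = -340
p[6] = 4(-340) - 4 = -1364
p[7] = 4(-1364) - 4 = -5460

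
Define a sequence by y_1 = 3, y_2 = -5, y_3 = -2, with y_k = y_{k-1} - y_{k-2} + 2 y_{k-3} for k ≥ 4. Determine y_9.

y_4 = (-2) - (-5) + 2*3 = 9
y_5 = 9 - (-2) + 2*(-5) = 1
y_6 = 1 - 9 + 2*(-2) = -12
y_7 = (-12) - 1 + 2*9 = 5
y_8 = 5 - (-12) + 2*1 = 19
y_9 = 19 - 5 + 2*(-12) = -10

-10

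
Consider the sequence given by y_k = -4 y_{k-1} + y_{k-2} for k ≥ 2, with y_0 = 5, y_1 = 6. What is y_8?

y_2 = -4(6) + 5 = -19
y_3 = -4(-19) + 6 = 82
y_4 = -4(82) + (-19) = -347
y_5 = -4(-347) + 82 = 1470
y_6 = -4(1470) + (-347) = -6227
y_7 = -4(-6227) + 1470 = 26378
y_8 = -4(26378) + (-6227) = -111739

-111739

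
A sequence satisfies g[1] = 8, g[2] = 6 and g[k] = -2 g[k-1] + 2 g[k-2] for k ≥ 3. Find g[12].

2624

g[3] = -2(6) + 2(8) = 4
g[4] = -2(4) + 2(6) = 4
g[5] = -2(4) + 2(4) = 0
g[6] = -2(0) + 2(4) = 8
g[7] = -2(8) + 2(0) = -16
g[8] = -2(-16) + 2(8) = 48
g[9] = -2(48) + 2(-16) = -128
g[10] = -2(-128) + 2(48) = 352
g[11] = -2(352) + 2(-128) = -960
g[12] = -2(-960) + 2(352) = 2624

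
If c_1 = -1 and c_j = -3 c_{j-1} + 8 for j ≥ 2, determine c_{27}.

-7625597484985

The fixed point is 8/(1 + 3) = 2, so c_j - 2 = -3(c_{j-1} - 2).
Hence c_j = -3·(-3)^{j-1} + 2.
c_{27} = -3·(-3)^{26} + 2 = -3·2541865828329 + 2 = -7625597484985.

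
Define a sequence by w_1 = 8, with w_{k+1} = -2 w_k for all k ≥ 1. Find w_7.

512

w_2 = -2(8) = -16
w_3 = -2(-16) = 32
w_4 = -2(32) = -64
w_5 = -2(-64) = 128
w_6 = -2(128) = -256
w_7 = -2(-256) = 512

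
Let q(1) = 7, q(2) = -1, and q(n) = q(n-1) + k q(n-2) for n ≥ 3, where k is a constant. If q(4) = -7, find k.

-1

q(3) = -1 + 7k
q(4) = -1 + 6k
So -1 + 6k = -7, giving k = -1.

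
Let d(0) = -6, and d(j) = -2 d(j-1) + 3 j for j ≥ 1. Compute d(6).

d(1) = -2(-6) + 3 = 15
d(2) = -2(15) + 6 = -24
d(3) = -2(-24) + 9 = 57
d(4) = -2(57) + 12 = -102
d(5) = -2(-102) + 15 = 219
d(6) = -2(219) + 18 = -420

-420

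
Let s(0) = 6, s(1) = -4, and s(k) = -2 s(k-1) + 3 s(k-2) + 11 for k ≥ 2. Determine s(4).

s(2) = -2(-4) + 3(6) + 11 = 37
s(3) = -2(37) + 3(-4) + 11 = -75
s(4) = -2(-75) + 3(37) + 11 = 272

272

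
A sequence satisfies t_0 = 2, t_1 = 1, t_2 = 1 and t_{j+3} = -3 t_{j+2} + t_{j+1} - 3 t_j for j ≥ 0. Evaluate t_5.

-77

t_3 = -3*1 + 1 - 3*2 = -8
t_4 = -3*(-8) + 1 - 3*1 = 22
t_5 = -3*22 + (-8) - 3*1 = -77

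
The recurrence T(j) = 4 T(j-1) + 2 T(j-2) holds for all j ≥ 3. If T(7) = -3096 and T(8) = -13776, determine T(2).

-6

Rearranging, T(j-2) = (T(j) - 4 T(j-1)) / 2.
T(6) = (-13776 - 4·(-3096)) / 2 = -1392/2 = -696
T(5) = (-3096 - 4·(-696)) / 2 = -312/2 = -156
T(4) = (-696 - 4·(-156)) / 2 = -72/2 = -36
T(3) = (-156 - 4·(-36)) / 2 = -12/2 = -6
T(2) = (-36 - 4·(-6)) / 2 = -12/2 = -6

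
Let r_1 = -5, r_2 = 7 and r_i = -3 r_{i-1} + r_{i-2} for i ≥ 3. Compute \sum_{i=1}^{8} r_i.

r_3 = -3(7) + (-5) = -26
r_4 = -3(-26) + 7 = 85
r_5 = -3(85) + (-26) = -281
r_6 = -3(-281) + 85 = 928
r_7 = -3(928) + (-281) = -3065
r_8 = -3(-3065) + 928 = 10123
Sum = (-5) + 7 + (-26) + 85 + (-281) + 928 + (-3065) + 10123 = 7766

7766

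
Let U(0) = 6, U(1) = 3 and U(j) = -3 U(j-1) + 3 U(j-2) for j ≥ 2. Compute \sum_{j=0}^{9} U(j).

-48816

U(2) = -3·3 + 3·6 = 9
U(3) = -3·9 + 3·3 = -18
U(4) = -3·(-18) + 3·9 = 81
U(5) = -3·81 + 3·(-18) = -297
U(6) = -3·(-297) + 3·81 = 1134
U(7) = -3·1134 + 3·(-297) = -4293
U(8) = -3·(-4293) + 3·1134 = 16281
U(9) = -3·16281 + 3·(-4293) = -61722
Sum = 6 + 3 + 9 + (-18) + 81 + (-297) + 1134 + (-4293) + 16281 + (-61722) = -48816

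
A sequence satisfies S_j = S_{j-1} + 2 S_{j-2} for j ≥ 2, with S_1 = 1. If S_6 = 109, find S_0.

4

Let S_0 = x.
S_2 = 1 + 2x
S_3 = 3 + 2x
S_4 = 5 + 6x
S_5 = 11 + 10x
S_6 = 21 + 22x
So 21 + 22x = 109, giving x = 4.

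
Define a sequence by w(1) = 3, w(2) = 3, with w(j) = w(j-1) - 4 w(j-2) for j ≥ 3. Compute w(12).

-693

w(3) = 3 - 4(3) = -9
w(4) = (-9) - 4(3) = -21
w(5) = (-21) - 4(-9) = 15
w(6) = 15 - 4(-21) = 99
w(7) = 99 - 4(15) = 39
w(8) = 39 - 4(99) = -357
w(9) = (-357) - 4(39) = -513
w(10) = (-513) - 4(-357) = 915
w(11) = 915 - 4(-513) = 2967
w(12) = 2967 - 4(915) = -693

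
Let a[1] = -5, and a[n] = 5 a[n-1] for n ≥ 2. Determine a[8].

-390625

a[2] = 5(-5) = -25
a[3] = 5(-25) = -125
a[4] = 5(-125) = -625
a[5] = 5(-625) = -3125
a[6] = 5(-3125) = -15625
a[7] = 5(-15625) = -78125
a[8] = 5(-78125) = -390625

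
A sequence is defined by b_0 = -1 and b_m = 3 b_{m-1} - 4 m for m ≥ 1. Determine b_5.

b_1 = 3(-1) - 4 = -7
b_2 = 3(-7) - 8 = -29
b_3 = 3(-29) - 12 = -99
b_4 = 3(-99) - 16 = -313
b_5 = 3(-313) - 20 = -959

-959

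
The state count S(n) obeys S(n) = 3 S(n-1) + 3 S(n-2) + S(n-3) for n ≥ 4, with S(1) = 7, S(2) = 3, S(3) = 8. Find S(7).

2188

S(4) = 3(8) + 3(3) + 7 = 40
S(5) = 3(40) + 3(8) + 3 = 147
S(6) = 3(147) + 3(40) + 8 = 569
S(7) = 3(569) + 3(147) + 40 = 2188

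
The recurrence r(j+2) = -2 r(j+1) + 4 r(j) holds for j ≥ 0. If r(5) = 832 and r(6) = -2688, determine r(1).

8

Rearranging, r(j-2) = (r(j) + 2 r(j-1)) / 4.
r(4) = (-2688 + 2(832)) / 4 = -1024/4 = -256
r(3) = (832 + 2(-256)) / 4 = 320/4 = 80
r(2) = (-256 + 2(80)) / 4 = -96/4 = -24
r(1) = (80 + 2(-24)) / 4 = 32/4 = 8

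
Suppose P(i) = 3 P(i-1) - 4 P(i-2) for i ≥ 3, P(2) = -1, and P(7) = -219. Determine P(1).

Let P(1) = y.
P(3) = -3 - 4y
P(4) = -5 - 12y
P(5) = -3 - 20y
P(6) = 11 - 12y
P(7) = 45 + 44y
So 45 + 44y = -219, giving y = -6.

-6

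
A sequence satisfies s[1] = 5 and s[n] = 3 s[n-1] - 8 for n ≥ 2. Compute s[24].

94143178831

The fixed point is -8/(1 - 3) = 4, so s[n] - 4 = 3(s[n-1] - 4).
Hence s[n] = 1·3^{n-1} + 4.
s[24] = 1·3^{23} + 4 = 1·94143178827 + 4 = 94143178831.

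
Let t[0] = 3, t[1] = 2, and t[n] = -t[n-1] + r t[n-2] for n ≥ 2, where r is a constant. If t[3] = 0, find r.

t[2] = -2 + 3r
t[3] = 2 - r
So 2 - r = 0, giving r = 2.

2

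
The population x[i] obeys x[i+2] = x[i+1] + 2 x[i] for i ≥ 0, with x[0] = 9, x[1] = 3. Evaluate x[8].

1029

x[2] = 3 + 2(9) = 21
x[3] = 21 + 2(3) = 27
x[4] = 27 + 2(21) = 69
x[5] = 69 + 2(27) = 123
x[6] = 123 + 2(69) = 261
x[7] = 261 + 2(123) = 507
x[8] = 507 + 2(261) = 1029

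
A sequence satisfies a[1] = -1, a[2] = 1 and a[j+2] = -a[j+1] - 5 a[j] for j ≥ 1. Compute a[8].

-279

a[3] = -1 - 5(-1) = 4
a[4] = -4 - 5(1) = -9
a[5] = -(-9) - 5(4) = -11
a[6] = -(-11) - 5(-9) = 56
a[7] = -56 - 5(-11) = -1
a[8] = -(-1) - 5(56) = -279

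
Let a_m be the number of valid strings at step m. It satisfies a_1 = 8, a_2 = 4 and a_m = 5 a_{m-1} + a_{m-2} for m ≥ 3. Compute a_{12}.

a_3 = 5(4) + 8 = 28
a_4 = 5(28) + 4 = 144
a_5 = 5(144) + 28 = 748
a_6 = 5(748) + 144 = 3884
a_7 = 5(3884) + 748 = 20168
a_8 = 5(20168) + 3884 = 104724
a_9 = 5(104724) + 20168 = 543788
a_{10} = 5(543788) + 104724 = 2823664
a_{11} = 5(2823664) + 543788 = 14662108
a_{12} = 5(14662108) + 2823664 = 76134204

76134204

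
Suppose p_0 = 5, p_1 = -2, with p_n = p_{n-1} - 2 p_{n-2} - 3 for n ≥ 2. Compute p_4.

p_2 = (-2) - 2(5) - 3 = -15
p_3 = (-15) - 2(-2) - 3 = -14
p_4 = (-14) - 2(-15) - 3 = 13

13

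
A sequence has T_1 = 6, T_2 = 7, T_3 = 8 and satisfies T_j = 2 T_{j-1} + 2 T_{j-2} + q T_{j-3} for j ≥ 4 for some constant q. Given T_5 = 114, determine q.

2

T_4 = 30 + 6q
T_5 = 76 + 19q
So 76 + 19q = 114, giving q = 2.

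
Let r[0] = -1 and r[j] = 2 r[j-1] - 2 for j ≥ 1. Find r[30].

The fixed point is -2/(1 - 2) = 2, so r[j] - 2 = 2(r[j-1] - 2).
Hence r[j] = -3·2^j + 2.
r[30] = -3·2^{30} + 2 = -3·1073741824 + 2 = -3221225470.

-3221225470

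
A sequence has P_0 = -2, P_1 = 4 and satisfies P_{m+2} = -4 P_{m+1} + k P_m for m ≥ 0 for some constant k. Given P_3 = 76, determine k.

P_2 = -16 - 2k
P_3 = 64 + 12k
So 64 + 12k = 76, giving k = 1.

1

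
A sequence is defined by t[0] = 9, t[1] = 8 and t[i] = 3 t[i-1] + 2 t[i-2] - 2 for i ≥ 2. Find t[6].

t[2] = 3·8 + 2·9 - 2 = 40
t[3] = 3·40 + 2·8 - 2 = 134
t[4] = 3·134 + 2·40 - 2 = 480
t[5] = 3·480 + 2·134 - 2 = 1706
t[6] = 3·1706 + 2·480 - 2 = 6076

6076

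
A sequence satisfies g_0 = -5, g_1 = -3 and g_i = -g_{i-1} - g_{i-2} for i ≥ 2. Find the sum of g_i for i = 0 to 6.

g_2 = -(-3) - (-5) = 8
g_3 = -8 - (-3) = -5
g_4 = -(-5) - 8 = -3
g_5 = -(-3) - (-5) = 8
g_6 = -8 - (-3) = -5
Sum = (-5) + (-3) + 8 + (-5) + (-3) + 8 + (-5) = -5

-5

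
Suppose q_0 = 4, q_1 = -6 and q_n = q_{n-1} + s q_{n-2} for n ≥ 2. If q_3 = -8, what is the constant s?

q_2 = -6 + 4s
q_3 = -6 - 2s
So -6 - 2s = -8, giving s = 1.

1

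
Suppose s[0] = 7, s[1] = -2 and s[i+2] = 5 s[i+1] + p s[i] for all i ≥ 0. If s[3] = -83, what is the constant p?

-1

s[2] = -10 + 7p
s[3] = -50 + 33p
So -50 + 33p = -83, giving p = -1.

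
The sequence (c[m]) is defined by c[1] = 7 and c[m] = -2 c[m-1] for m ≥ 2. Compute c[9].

1792

c[2] = -2·7 = -14
c[3] = -2·(-14) = 28
c[4] = -2·28 = -56
c[5] = -2·(-56) = 112
c[6] = -2·112 = -224
c[7] = -2·(-224) = 448
c[8] = -2·448 = -896
c[9] = -2·(-896) = 1792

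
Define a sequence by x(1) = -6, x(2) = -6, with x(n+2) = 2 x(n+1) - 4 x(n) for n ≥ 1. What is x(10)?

3072

x(3) = 2*(-6) - 4*(-6) = 12
x(4) = 2*12 - 4*(-6) = 48
x(5) = 2*48 - 4*12 = 48
x(6) = 2*48 - 4*48 = -96
x(7) = 2*(-96) - 4*48 = -384
x(8) = 2*(-384) - 4*(-96) = -384
x(9) = 2*(-384) - 4*(-384) = 768
x(10) = 2*768 - 4*(-384) = 3072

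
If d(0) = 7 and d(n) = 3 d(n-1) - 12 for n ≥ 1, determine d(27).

7625597484993

The fixed point is -12/(1 - 3) = 6, so d(n) - 6 = 3(d(n-1) - 6).
Hence d(n) = 1·3^n + 6.
d(27) = 1·3^{27} + 6 = 1·7625597484987 + 6 = 7625597484993.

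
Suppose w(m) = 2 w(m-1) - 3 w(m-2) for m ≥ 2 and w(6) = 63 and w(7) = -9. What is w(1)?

-3

Rearranging, w(m-2) = (w(m) - 2 w(m-1)) / -3.
w(5) = (-9 - 2*63) / -3 = -135/-3 = 45
w(4) = (63 - 2*45) / -3 = -27/-3 = 9
w(3) = (45 - 2*9) / -3 = 27/-3 = -9
w(2) = (9 - 2*(-9)) / -3 = 27/-3 = -9
w(1) = (-9 - 2*(-9)) / -3 = 9/-3 = -3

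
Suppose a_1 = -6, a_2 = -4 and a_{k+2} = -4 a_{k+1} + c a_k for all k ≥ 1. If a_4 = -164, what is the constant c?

a_3 = 16 - 6c
a_4 = -64 + 20c
So -64 + 20c = -164, giving c = -5.

-5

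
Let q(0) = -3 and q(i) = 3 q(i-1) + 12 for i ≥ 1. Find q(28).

68630377364877

The fixed point is 12/(1 - 3) = -6, so q(i) + 6 = 3(q(i-1) + 6).
Hence q(i) = 3·3^i - 6.
q(28) = 3·3^{28} - 6 = 3·22876792454961 - 6 = 68630377364877.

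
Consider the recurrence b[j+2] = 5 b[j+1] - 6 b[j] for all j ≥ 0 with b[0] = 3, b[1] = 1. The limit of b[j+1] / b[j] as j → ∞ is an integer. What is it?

3

The characteristic equation is r^2 - 5r + 6 = 0, which factors as (r - 3)(r - 2) = 0.
So the roots are 3 and 2. Since |3| > |2| and the coefficient of 3^j is non-zero, the ratio tends to 3.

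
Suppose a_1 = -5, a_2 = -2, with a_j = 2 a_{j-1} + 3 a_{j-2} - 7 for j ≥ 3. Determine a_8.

a_3 = 2*(-2) + 3*(-5) - 7 = -26
a_4 = 2*(-26) + 3*(-2) - 7 = -65
a_5 = 2*(-65) + 3*(-26) - 7 = -215
a_6 = 2*(-215) + 3*(-65) - 7 = -632
a_7 = 2*(-632) + 3*(-215) - 7 = -1916
a_8 = 2*(-1916) + 3*(-632) - 7 = -5735

-5735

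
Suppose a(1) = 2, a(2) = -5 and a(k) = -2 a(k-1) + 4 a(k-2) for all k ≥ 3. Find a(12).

-680960

a(3) = -2·(-5) + 4·2 = 18
a(4) = -2·18 + 4·(-5) = -56
a(5) = -2·(-56) + 4·18 = 184
a(6) = -2·184 + 4·(-56) = -592
a(7) = -2·(-592) + 4·184 = 1920
a(8) = -2·1920 + 4·(-592) = -6208
a(9) = -2·(-6208) + 4·1920 = 20096
a(10) = -2·20096 + 4·(-6208) = -65024
a(11) = -2·(-65024) + 4·20096 = 210432
a(12) = -2·210432 + 4·(-65024) = -680960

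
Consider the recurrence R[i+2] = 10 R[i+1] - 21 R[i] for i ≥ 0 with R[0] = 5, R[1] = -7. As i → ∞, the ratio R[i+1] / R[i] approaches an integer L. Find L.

The characteristic equation is r^2 - 10r + 21 = 0, which factors as (r - 7)(r - 3) = 0.
So the roots are 7 and 3. Since |7| > |3| and the coefficient of 7^i is non-zero, the ratio tends to 7.

7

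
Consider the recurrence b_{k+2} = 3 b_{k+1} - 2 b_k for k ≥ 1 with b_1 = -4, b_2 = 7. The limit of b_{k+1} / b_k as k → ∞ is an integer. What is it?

2

The characteristic equation is r^2 - 3r + 2 = 0, which factors as (r - 2)(r - 1) = 0.
So the roots are 2 and 1. Since |2| > |1| and the coefficient of 2^k is non-zero, the ratio tends to 2.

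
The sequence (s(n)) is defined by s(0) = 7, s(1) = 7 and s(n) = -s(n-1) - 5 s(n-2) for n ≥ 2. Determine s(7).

s(2) = -7 - 5*7 = -42
s(3) = -(-42) - 5*7 = 7
s(4) = -7 - 5*(-42) = 203
s(5) = -203 - 5*7 = -238
s(6) = -(-238) - 5*203 = -777
s(7) = -(-777) - 5*(-238) = 1967

1967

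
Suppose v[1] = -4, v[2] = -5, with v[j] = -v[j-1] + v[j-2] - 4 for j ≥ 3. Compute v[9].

v[3] = -(-5) + (-4) - 4 = -3
v[4] = -(-3) + (-5) - 4 = -6
v[5] = -(-6) + (-3) - 4 = -1
v[6] = -(-1) + (-6) - 4 = -9
v[7] = -(-9) + (-1) - 4 = 4
v[8] = -4 + (-9) - 4 = -17
v[9] = -(-17) + 4 - 4 = 17

17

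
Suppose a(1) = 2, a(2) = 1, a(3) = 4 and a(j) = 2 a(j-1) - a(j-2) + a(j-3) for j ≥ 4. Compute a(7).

a(4) = 2*4 - 1 + 2 = 9
a(5) = 2*9 - 4 + 1 = 15
a(6) = 2*15 - 9 + 4 = 25
a(7) = 2*25 - 15 + 9 = 44

44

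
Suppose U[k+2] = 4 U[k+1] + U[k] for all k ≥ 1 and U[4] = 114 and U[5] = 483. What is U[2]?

Rearranging, U[k-2] = U[k] - 4 U[k-1].
U[3] = 483 - 4*114 = 27
U[2] = 114 - 4*27 = 6

6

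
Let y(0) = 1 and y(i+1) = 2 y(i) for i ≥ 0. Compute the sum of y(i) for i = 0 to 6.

127

y(1) = 2(1) = 2
y(2) = 2(2) = 4
y(3) = 2(4) = 8
y(4) = 2(8) = 16
y(5) = 2(16) = 32
y(6) = 2(32) = 64
Sum = 1 + 2 + 4 + 8 + 16 + 32 + 64 = 127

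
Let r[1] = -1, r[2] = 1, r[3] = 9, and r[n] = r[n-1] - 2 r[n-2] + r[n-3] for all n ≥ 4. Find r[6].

r[4] = 9 - 2·1 + (-1) = 6
r[5] = 6 - 2·9 + 1 = -11
r[6] = (-11) - 2·6 + 9 = -14

-14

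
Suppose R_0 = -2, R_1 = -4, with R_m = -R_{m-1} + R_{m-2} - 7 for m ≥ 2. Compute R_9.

R_2 = -(-4) + (-2) - 7 = -5
R_3 = -(-5) + (-4) - 7 = -6
R_4 = -(-6) + (-5) - 7 = -6
R_5 = -(-6) + (-6) - 7 = -7
R_6 = -(-7) + (-6) - 7 = -6
R_7 = -(-6) + (-7) - 7 = -8
R_8 = -(-8) + (-6) - 7 = -5
R_9 = -(-5) + (-8) - 7 = -10

-10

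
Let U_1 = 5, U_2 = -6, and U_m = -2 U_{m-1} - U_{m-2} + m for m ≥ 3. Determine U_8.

U_3 = -2(-6) - 5 + 3 = 10
U_4 = -2(10) - (-6) + 4 = -10
U_5 = -2(-10) - 10 + 5 = 15
U_6 = -2(15) - (-10) + 6 = -14
U_7 = -2(-14) - 15 + 7 = 20
U_8 = -2(20) - (-14) + 8 = -18

-18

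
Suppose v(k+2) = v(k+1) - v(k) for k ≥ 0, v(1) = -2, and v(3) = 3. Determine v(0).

-3

Let v(0) = w.
v(2) = -2 - w
v(3) = -w
So -w = 3, giving w = -3.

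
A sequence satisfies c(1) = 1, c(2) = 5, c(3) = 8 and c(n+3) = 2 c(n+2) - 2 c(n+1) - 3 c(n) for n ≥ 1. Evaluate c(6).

c(4) = 2*8 - 2*5 - 3*1 = 3
c(5) = 2*3 - 2*8 - 3*5 = -25
c(6) = 2*(-25) - 2*3 - 3*8 = -80

-80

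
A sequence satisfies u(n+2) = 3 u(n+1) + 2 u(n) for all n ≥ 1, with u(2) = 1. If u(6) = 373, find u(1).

3

Let u(1) = y.
u(3) = 3 + 2y
u(4) = 11 + 6y
u(5) = 39 + 22y
u(6) = 139 + 78y
So 139 + 78y = 373, giving y = 3.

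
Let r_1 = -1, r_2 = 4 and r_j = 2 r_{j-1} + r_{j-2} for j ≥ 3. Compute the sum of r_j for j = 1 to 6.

175

r_3 = 2(4) + (-1) = 7
r_4 = 2(7) + 4 = 18
r_5 = 2(18) + 7 = 43
r_6 = 2(43) + 18 = 104
Sum = (-1) + 4 + 7 + 18 + 43 + 104 = 175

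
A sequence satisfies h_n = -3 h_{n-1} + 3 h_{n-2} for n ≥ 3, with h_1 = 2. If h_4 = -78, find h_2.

-5

Let h_2 = y.
h_3 = 6 - 3y
h_4 = -18 + 12y
So -18 + 12y = -78, giving y = -5.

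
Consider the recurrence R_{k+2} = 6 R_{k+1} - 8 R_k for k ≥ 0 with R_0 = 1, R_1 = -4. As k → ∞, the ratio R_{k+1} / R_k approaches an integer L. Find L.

4

The characteristic equation is r^2 - 6r + 8 = 0, which factors as (r - 4)(r - 2) = 0.
So the roots are 4 and 2. Since |4| > |2| and the coefficient of 4^k is non-zero, the ratio tends to 4.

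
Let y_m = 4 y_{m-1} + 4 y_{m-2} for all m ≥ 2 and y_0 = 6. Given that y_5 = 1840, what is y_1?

-1

Let y_1 = x.
y_2 = 24 + 4x
y_3 = 96 + 20x
y_4 = 480 + 96x
y_5 = 2304 + 464x
So 2304 + 464x = 1840, giving x = -1.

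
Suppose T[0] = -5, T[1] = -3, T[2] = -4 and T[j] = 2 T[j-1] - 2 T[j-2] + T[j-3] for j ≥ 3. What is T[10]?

-9

T[3] = 2·(-4) - 2·(-3) + (-5) = -7
T[4] = 2·(-7) - 2·(-4) + (-3) = -9
T[5] = 2·(-9) - 2·(-7) + (-4) = -8
T[6] = 2·(-8) - 2·(-9) + (-7) = -5
T[7] = 2·(-5) - 2·(-8) + (-9) = -3
T[8] = 2·(-3) - 2·(-5) + (-8) = -4
T[9] = 2·(-4) - 2·(-3) + (-5) = -7
T[10] = 2·(-7) - 2·(-4) + (-3) = -9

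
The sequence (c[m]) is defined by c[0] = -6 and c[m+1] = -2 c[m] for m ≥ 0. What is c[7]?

768

c[1] = -2*(-6) = 12
c[2] = -2*12 = -24
c[3] = -2*(-24) = 48
c[4] = -2*48 = -96
c[5] = -2*(-96) = 192
c[6] = -2*192 = -384
c[7] = -2*(-384) = 768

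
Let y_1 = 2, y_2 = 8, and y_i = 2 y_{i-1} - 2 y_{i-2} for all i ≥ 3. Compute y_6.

y_3 = 2·8 - 2·2 = 12
y_4 = 2·12 - 2·8 = 8
y_5 = 2·8 - 2·12 = -8
y_6 = 2·(-8) - 2·8 = -32

-32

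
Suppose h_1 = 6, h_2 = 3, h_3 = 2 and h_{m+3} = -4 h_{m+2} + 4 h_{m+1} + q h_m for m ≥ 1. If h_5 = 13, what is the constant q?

h_4 = 4 + 6q
h_5 = -8 - 21q
So -8 - 21q = 13, giving q = -1.

-1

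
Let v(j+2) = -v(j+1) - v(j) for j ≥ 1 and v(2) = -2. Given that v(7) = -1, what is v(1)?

-1

Let v(1) = w.
v(3) = 2 - w
v(4) = w
v(5) = -2
v(6) = 2 - w
v(7) = w
So w = -1, giving w = -1.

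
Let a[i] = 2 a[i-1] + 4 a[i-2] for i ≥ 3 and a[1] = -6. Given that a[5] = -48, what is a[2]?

6

Let a[2] = v.
a[3] = -24 + 2v
a[4] = -48 + 8v
a[5] = -192 + 24v
So -192 + 24v = -48, giving v = 6.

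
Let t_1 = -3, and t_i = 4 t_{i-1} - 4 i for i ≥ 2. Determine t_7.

t_2 = 4(-3) - 8 = -20
t_3 = 4(-20) - 12 = -92
t_4 = 4(-92) - 16 = -384
t_5 = 4(-384) - 20 = -1556
t_6 = 4(-1556) - 24 = -6248
t_7 = 4(-6248) - 28 = -25020

-25020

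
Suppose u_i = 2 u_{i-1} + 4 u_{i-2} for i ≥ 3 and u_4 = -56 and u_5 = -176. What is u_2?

-6

Rearranging, u_{i-2} = (u_i - 2 u_{i-1}) / 4.
u_3 = (-176 - 2(-56)) / 4 = -64/4 = -16
u_2 = (-56 - 2(-16)) / 4 = -24/4 = -6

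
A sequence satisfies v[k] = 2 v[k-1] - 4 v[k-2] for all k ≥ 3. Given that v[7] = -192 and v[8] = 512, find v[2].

Rearranging, v[k-2] = (v[k] - 2 v[k-1]) / -4.
v[6] = (512 - 2*(-192)) / -4 = 896/-4 = -224
v[5] = (-192 - 2*(-224)) / -4 = 256/-4 = -64
v[4] = (-224 - 2*(-64)) / -4 = -96/-4 = 24
v[3] = (-64 - 2*24) / -4 = -112/-4 = 28
v[2] = (24 - 2*28) / -4 = -32/-4 = 8

8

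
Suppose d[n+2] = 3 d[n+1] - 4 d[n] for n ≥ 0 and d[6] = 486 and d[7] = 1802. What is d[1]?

Rearranging, d[n-2] = (d[n] - 3 d[n-1]) / -4.
d[5] = (1802 - 3·486) / -4 = 344/-4 = -86
d[4] = (486 - 3·(-86)) / -4 = 744/-4 = -186
d[3] = (-86 - 3·(-186)) / -4 = 472/-4 = -118
d[2] = (-186 - 3·(-118)) / -4 = 168/-4 = -42
d[1] = (-118 - 3·(-42)) / -4 = 8/-4 = -2

-2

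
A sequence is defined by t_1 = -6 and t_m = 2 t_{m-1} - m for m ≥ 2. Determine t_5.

t_2 = 2·(-6) - 2 = -14
t_3 = 2·(-14) - 3 = -31
t_4 = 2·(-31) - 4 = -66
t_5 = 2·(-66) - 5 = -137

-137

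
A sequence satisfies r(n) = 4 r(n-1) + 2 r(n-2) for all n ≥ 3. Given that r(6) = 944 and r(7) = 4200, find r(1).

Rearranging, r(n-2) = (r(n) - 4 r(n-1)) / 2.
r(5) = (4200 - 4*944) / 2 = 424/2 = 212
r(4) = (944 - 4*212) / 2 = 96/2 = 48
r(3) = (212 - 4*48) / 2 = 20/2 = 10
r(2) = (48 - 4*10) / 2 = 8/2 = 4
r(1) = (10 - 4*4) / 2 = -6/2 = -3

-3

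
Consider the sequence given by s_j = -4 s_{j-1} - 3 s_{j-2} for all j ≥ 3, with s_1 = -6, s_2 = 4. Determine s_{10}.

-19676

s_3 = -4(4) - 3(-6) = 2
s_4 = -4(2) - 3(4) = -20
s_5 = -4(-20) - 3(2) = 74
s_6 = -4(74) - 3(-20) = -236
s_7 = -4(-236) - 3(74) = 722
s_8 = -4(722) - 3(-236) = -2180
s_9 = -4(-2180) - 3(722) = 6554
s_{10} = -4(6554) - 3(-2180) = -19676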